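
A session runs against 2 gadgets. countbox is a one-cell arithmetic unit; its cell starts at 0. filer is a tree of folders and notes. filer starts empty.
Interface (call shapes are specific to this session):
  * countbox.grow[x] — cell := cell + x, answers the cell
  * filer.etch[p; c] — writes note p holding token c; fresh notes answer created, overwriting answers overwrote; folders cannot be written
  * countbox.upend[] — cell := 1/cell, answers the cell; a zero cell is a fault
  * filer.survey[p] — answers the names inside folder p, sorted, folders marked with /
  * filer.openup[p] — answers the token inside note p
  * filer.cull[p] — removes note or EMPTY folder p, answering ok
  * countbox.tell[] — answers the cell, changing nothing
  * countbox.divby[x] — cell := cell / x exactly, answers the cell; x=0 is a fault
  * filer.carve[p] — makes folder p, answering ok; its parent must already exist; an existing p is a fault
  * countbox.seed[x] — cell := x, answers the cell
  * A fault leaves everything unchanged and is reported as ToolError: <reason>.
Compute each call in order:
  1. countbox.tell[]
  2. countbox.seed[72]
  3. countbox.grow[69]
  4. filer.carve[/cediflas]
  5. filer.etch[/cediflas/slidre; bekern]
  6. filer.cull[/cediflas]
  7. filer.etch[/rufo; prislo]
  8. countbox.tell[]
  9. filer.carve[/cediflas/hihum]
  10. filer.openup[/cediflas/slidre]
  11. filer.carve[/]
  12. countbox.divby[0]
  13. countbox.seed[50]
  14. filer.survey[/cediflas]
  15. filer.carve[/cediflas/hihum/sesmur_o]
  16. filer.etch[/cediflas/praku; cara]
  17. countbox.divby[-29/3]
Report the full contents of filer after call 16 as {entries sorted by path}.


Answer: {cediflas/, cediflas/hihum/, cediflas/hihum/sesmur_o/, cediflas/praku=cara, cediflas/slidre=bekern, rufo=prislo}

Derivation:
==> tell()
<== 0
==> seed(x='72')
<== 72
==> grow(x='69')
<== 141
==> carve(p='/cediflas')
<== ok
==> etch(p='/cediflas/slidre', c='bekern')
<== created
==> cull(p='/cediflas')
<== ToolError: not empty
==> etch(p='/rufo', c='prislo')
<== created
==> tell()
<== 141
==> carve(p='/cediflas/hihum')
<== ok
==> openup(p='/cediflas/slidre')
<== bekern
==> carve(p='/')
<== ToolError: exists
==> divby(x='0')
<== ToolError: division by zero
==> seed(x='50')
<== 50
==> survey(p='/cediflas')
<== [hihum/, slidre]
==> carve(p='/cediflas/hihum/sesmur_o')
<== ok
==> etch(p='/cediflas/praku', c='cara')
<== created
==> divby(x='-29/3')
<== -150/29


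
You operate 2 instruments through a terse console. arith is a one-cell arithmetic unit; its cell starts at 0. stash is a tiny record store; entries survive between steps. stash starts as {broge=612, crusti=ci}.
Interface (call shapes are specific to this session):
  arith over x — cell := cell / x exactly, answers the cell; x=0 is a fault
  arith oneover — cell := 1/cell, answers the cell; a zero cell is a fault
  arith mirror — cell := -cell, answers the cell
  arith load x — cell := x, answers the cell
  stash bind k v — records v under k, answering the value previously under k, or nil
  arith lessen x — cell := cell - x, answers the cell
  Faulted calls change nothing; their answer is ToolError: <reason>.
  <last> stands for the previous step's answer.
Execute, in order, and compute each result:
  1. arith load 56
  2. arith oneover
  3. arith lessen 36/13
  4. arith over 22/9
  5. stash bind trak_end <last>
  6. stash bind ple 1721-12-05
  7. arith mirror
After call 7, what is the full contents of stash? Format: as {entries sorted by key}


Do: arith load[56]
See: 56
Do: arith oneover[]
See: 1/56
Do: arith lessen[36/13]
See: -2003/728
Do: arith over[22/9]
See: -18027/16016
Do: stash bind[trak_end; <last>]
See: nil
Do: stash bind[ple; 1721-12-05]
See: nil
Do: arith mirror[]
See: 18027/16016

Answer: {broge=612, crusti=ci, ple=1721-12-05, trak_end=-18027/16016}


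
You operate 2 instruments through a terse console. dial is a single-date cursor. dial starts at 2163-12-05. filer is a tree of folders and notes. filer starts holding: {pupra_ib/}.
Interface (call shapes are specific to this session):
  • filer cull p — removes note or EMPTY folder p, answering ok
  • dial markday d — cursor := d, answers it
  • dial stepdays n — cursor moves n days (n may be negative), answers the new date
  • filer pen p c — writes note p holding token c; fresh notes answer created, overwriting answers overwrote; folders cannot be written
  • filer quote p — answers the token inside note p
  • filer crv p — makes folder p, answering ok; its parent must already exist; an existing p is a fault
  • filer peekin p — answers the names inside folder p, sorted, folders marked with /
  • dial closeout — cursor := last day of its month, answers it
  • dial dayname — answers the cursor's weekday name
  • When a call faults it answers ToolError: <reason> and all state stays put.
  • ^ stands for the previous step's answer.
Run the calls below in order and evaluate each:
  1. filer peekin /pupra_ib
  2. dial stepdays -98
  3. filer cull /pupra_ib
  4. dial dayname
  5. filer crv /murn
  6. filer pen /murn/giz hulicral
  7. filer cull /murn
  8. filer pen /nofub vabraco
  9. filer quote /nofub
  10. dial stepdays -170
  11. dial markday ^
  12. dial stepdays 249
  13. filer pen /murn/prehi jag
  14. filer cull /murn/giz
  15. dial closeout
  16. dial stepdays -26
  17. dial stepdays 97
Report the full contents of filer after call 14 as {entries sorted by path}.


>> filer peekin(p=/pupra_ib)
<< []
>> dial stepdays(n=-98)
<< 2163-08-29
>> filer cull(p=/pupra_ib)
<< ok
>> dial dayname()
<< Monday
>> filer crv(p=/murn)
<< ok
>> filer pen(p=/murn/giz, c=hulicral)
<< created
>> filer cull(p=/murn)
<< ToolError: not empty
>> filer pen(p=/nofub, c=vabraco)
<< created
>> filer quote(p=/nofub)
<< vabraco
>> dial stepdays(n=-170)
<< 2163-03-12
>> dial markday(d=^)
<< 2163-03-12
>> dial stepdays(n=249)
<< 2163-11-16
>> filer pen(p=/murn/prehi, c=jag)
<< created
>> filer cull(p=/murn/giz)
<< ok
>> dial closeout()
<< 2163-11-30
>> dial stepdays(n=-26)
<< 2163-11-04
>> dial stepdays(n=97)
<< 2164-02-09

Answer: {murn/, murn/prehi=jag, nofub=vabraco}


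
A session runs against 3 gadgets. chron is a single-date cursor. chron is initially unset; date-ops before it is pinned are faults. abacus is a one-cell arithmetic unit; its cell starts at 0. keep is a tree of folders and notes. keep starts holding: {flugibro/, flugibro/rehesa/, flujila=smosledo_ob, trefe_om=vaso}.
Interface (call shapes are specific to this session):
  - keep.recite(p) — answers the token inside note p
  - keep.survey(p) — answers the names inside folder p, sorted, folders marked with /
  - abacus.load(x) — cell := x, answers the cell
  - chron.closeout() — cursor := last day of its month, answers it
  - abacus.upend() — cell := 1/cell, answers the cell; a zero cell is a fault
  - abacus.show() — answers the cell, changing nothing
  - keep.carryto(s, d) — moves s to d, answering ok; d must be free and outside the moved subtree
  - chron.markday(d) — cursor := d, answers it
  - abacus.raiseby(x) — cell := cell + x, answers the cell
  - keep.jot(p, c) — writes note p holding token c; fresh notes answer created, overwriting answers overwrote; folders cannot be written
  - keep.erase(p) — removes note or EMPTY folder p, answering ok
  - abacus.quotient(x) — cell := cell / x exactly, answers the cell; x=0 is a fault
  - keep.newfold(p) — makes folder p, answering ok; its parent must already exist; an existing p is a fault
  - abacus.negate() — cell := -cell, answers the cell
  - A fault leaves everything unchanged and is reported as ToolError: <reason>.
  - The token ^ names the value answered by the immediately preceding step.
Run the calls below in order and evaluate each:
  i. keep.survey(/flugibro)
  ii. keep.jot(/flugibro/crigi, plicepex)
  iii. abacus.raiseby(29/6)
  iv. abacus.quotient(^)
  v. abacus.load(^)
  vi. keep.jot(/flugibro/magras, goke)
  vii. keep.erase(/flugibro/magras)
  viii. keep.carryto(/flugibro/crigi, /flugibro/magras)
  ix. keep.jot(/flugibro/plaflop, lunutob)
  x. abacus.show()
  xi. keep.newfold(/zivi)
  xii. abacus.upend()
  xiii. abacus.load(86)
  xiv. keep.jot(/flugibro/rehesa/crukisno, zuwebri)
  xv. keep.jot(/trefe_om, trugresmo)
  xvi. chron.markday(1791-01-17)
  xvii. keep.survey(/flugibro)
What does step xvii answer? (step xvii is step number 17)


Answer: [magras, plaflop, rehesa/]

Derivation:
% 1. keep.survey(p→/flugibro) : [rehesa/]
% 2. keep.jot(p→/flugibro/crigi, c→plicepex) : created
% 3. abacus.raiseby(x→29/6) : 29/6
% 4. abacus.quotient(x→^) : 1
% 5. abacus.load(x→^) : 1
% 6. keep.jot(p→/flugibro/magras, c→goke) : created
% 7. keep.erase(p→/flugibro/magras) : ok
% 8. keep.carryto(s→/flugibro/crigi, d→/flugibro/magras) : ok
% 9. keep.jot(p→/flugibro/plaflop, c→lunutob) : created
% 10. abacus.show() : 1
% 11. keep.newfold(p→/zivi) : ok
% 12. abacus.upend() : 1
% 13. abacus.load(x→86) : 86
% 14. keep.jot(p→/flugibro/rehesa/crukisno, c→zuwebri) : created
% 15. keep.jot(p→/trefe_om, c→trugresmo) : overwrote
% 16. chron.markday(d→1791-01-17) : 1791-01-17
% 17. keep.survey(p→/flugibro) : [magras, plaflop, rehesa/]


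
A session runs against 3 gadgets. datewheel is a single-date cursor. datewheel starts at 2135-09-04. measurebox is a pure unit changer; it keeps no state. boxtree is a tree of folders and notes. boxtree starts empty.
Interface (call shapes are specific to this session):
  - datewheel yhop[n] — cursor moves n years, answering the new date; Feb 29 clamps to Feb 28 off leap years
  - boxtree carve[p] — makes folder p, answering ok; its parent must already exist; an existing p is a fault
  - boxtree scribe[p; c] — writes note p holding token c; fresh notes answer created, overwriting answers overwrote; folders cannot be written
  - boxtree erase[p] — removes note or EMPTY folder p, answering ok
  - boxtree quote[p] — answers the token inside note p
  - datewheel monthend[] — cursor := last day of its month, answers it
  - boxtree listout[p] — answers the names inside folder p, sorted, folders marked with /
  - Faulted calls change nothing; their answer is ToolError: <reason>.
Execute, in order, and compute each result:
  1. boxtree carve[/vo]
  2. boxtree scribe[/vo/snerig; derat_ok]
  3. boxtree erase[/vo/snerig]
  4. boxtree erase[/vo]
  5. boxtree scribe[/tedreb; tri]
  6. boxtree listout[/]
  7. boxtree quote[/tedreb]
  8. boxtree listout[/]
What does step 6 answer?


$ boxtree carve /vo
= ok
$ boxtree scribe /vo/snerig derat_ok
= created
$ boxtree erase /vo/snerig
= ok
$ boxtree erase /vo
= ok
$ boxtree scribe /tedreb tri
= created
$ boxtree listout /
= [tedreb]
$ boxtree quote /tedreb
= tri
$ boxtree listout /
= [tedreb]

Answer: [tedreb]


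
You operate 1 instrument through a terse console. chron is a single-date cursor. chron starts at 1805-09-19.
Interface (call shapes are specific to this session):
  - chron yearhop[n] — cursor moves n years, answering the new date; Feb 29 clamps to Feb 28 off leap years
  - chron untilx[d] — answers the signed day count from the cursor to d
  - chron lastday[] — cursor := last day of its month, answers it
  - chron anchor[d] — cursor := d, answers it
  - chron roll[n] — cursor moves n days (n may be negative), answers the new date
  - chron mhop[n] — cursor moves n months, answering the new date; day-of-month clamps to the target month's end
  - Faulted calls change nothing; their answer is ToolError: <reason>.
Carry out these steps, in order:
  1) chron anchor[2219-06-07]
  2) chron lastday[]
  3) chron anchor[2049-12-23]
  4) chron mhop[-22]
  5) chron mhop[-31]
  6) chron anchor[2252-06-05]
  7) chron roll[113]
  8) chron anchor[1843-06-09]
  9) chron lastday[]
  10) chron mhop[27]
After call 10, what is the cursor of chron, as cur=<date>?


Do: chron anchor[d: 2219-06-07]
See: 2219-06-07
Do: chron lastday[]
See: 2219-06-30
Do: chron anchor[d: 2049-12-23]
See: 2049-12-23
Do: chron mhop[n: -22]
See: 2048-02-23
Do: chron mhop[n: -31]
See: 2045-07-23
Do: chron anchor[d: 2252-06-05]
See: 2252-06-05
Do: chron roll[n: 113]
See: 2252-09-26
Do: chron anchor[d: 1843-06-09]
See: 1843-06-09
Do: chron lastday[]
See: 1843-06-30
Do: chron mhop[n: 27]
See: 1845-09-30

Answer: cur=1845-09-30


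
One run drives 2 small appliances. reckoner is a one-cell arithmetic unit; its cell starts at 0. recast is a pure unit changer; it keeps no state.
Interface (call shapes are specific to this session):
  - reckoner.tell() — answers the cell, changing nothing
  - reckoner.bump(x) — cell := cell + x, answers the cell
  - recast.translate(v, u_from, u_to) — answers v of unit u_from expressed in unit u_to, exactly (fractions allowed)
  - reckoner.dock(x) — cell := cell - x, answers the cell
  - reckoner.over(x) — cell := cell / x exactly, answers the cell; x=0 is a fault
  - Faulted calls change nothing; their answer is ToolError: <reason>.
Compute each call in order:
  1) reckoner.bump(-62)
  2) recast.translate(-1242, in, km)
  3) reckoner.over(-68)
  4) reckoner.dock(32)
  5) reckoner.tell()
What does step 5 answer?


-- 1. bump(-62) == -62
-- 2. translate(-1242, in, km) == -78867/2500000
-- 3. over(-68) == 31/34
-- 4. dock(32) == -1057/34
-- 5. tell() == -1057/34

Answer: -1057/34


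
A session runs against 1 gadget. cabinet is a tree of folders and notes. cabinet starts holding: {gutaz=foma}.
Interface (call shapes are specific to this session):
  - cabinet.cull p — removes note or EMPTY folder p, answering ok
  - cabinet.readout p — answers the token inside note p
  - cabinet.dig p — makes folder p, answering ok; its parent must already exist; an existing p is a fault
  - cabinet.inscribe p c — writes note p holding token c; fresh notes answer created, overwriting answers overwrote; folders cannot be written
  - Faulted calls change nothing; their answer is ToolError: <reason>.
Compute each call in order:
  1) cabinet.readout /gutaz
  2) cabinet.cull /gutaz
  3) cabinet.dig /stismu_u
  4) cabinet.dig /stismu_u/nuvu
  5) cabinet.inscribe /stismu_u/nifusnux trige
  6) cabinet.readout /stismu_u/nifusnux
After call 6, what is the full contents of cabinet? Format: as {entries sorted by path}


Answer: {stismu_u/, stismu_u/nifusnux=trige, stismu_u/nuvu/}

Derivation:
Now I run cabinet.readout on p=/gutaz, which returns foma.
I invoke cabinet.cull on p=/gutaz, → ok.
Using cabinet.dig on p=/stismu_u: ok.
Invoking cabinet.dig on p=/stismu_u/nuvu, and get ok.
Calling cabinet.inscribe on p=/stismu_u/nifusnux, c=trige, yielding created.
Then cabinet.readout on p=/stismu_u/nifusnux, and get trige.


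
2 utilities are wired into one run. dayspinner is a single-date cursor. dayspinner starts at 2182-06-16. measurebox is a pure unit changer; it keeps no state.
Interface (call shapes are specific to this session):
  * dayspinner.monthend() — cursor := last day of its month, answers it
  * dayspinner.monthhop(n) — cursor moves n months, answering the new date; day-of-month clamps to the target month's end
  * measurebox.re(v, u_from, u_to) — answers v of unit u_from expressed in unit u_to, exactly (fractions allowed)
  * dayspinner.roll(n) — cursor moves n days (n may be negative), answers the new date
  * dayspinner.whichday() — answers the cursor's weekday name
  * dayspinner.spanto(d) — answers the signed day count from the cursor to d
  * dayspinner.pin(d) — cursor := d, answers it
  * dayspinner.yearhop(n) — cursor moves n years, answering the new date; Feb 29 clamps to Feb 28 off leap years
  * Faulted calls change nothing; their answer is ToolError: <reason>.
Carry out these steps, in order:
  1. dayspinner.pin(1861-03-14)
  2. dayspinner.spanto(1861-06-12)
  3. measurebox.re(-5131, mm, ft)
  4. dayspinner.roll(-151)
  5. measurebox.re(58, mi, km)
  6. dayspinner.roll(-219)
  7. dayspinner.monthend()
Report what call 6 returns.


Answer: 1860-03-09

Derivation:
Do: dayspinner.pin[d: 1861-03-14]
See: 1861-03-14
Do: dayspinner.spanto[d: 1861-06-12]
See: 90
Do: measurebox.re[v: -5131; u_from: mm; u_to: ft]
See: -25655/1524
Do: dayspinner.roll[n: -151]
See: 1860-10-14
Do: measurebox.re[v: 58; u_from: mi; u_to: km]
See: 1458468/15625
Do: dayspinner.roll[n: -219]
See: 1860-03-09
Do: dayspinner.monthend[]
See: 1860-03-31


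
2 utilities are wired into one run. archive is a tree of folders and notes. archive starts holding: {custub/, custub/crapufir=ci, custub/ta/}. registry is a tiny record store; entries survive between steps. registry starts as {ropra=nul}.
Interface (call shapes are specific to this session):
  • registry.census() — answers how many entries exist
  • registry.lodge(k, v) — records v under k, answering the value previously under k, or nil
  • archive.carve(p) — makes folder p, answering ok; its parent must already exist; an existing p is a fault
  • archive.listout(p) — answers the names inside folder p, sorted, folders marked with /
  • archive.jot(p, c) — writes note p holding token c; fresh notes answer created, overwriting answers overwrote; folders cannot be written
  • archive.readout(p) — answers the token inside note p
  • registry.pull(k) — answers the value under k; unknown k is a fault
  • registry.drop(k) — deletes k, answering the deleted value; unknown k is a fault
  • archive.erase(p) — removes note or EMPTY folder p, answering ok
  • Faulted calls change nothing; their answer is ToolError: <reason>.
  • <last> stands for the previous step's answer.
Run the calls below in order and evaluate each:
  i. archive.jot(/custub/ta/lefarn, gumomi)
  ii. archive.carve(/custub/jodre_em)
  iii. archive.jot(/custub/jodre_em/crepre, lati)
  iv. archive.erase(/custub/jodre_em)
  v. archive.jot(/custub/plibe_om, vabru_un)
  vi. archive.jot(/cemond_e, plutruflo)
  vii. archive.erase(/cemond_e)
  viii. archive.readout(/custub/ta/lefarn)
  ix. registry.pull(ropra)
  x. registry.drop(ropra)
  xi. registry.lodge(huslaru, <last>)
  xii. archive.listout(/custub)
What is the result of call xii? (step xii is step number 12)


Answer: [crapufir, jodre_em/, plibe_om, ta/]

Derivation:
> archive.jot /custub/ta/lefarn gumomi
:: created
> archive.carve /custub/jodre_em
:: ok
> archive.jot /custub/jodre_em/crepre lati
:: created
> archive.erase /custub/jodre_em
:: ToolError: not empty
> archive.jot /custub/plibe_om vabru_un
:: created
> archive.jot /cemond_e plutruflo
:: created
> archive.erase /cemond_e
:: ok
> archive.readout /custub/ta/lefarn
:: gumomi
> registry.pull ropra
:: nul
> registry.drop ropra
:: nul
> registry.lodge huslaru <last>
:: nil
> archive.listout /custub
:: [crapufir, jodre_em/, plibe_om, ta/]


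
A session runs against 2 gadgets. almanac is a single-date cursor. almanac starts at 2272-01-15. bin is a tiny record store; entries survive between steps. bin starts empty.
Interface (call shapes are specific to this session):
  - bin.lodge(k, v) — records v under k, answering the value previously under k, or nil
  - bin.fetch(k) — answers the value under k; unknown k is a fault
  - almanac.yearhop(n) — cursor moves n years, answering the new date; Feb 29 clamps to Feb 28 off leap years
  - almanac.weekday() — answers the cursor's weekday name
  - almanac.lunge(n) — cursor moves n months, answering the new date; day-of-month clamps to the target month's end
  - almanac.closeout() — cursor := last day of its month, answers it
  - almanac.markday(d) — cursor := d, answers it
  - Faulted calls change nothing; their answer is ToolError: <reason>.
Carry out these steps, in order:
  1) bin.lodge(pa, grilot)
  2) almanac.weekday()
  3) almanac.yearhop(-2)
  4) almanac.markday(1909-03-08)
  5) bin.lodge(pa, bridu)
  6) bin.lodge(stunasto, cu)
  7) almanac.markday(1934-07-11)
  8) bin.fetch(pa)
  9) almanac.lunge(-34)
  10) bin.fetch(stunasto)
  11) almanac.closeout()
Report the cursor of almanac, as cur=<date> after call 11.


Answer: cur=1931-09-30

Derivation:
% bin.lodge(k='pa', v='grilot') ~> nil
% almanac.weekday() ~> Monday
% almanac.yearhop(n='-2') ~> 2270-01-15
% almanac.markday(d='1909-03-08') ~> 1909-03-08
% bin.lodge(k='pa', v='bridu') ~> grilot
% bin.lodge(k='stunasto', v='cu') ~> nil
% almanac.markday(d='1934-07-11') ~> 1934-07-11
% bin.fetch(k='pa') ~> bridu
% almanac.lunge(n='-34') ~> 1931-09-11
% bin.fetch(k='stunasto') ~> cu
% almanac.closeout() ~> 1931-09-30


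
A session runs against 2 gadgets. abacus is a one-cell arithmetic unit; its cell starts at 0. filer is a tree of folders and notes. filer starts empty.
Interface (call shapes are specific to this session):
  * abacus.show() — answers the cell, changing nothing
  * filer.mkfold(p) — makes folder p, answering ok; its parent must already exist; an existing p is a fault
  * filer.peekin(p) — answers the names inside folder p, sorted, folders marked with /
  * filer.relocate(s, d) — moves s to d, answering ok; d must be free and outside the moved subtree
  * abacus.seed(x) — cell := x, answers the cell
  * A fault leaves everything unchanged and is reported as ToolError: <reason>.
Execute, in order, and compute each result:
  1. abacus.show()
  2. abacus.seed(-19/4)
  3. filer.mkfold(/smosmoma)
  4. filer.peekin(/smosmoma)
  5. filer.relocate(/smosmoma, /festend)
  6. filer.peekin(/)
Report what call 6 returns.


! 1. show() == 0
! 2. seed(x=-19/4) == -19/4
! 3. mkfold(p=/smosmoma) == ok
! 4. peekin(p=/smosmoma) == []
! 5. relocate(s=/smosmoma, d=/festend) == ok
! 6. peekin(p=/) == [festend/]

Answer: [festend/]


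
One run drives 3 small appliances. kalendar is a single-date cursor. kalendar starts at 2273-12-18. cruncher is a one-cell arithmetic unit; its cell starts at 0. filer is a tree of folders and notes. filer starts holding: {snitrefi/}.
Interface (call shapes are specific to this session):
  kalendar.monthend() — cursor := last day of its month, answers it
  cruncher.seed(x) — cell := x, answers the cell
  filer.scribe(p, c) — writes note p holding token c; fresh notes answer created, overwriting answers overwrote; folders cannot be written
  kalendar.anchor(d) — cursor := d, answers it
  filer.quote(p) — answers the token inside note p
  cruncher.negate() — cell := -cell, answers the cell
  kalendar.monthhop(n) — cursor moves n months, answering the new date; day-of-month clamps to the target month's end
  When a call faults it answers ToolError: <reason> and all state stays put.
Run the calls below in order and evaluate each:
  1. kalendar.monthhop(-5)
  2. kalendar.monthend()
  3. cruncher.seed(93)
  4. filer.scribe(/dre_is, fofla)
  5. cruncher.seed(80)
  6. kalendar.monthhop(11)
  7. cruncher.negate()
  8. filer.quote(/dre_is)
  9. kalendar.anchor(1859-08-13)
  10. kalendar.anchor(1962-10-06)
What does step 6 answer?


% kalendar.monthhop(n→-5) => 2273-07-18
% kalendar.monthend() => 2273-07-31
% cruncher.seed(x→93) => 93
% filer.scribe(p→/dre_is, c→fofla) => created
% cruncher.seed(x→80) => 80
% kalendar.monthhop(n→11) => 2274-06-30
% cruncher.negate() => -80
% filer.quote(p→/dre_is) => fofla
% kalendar.anchor(d→1859-08-13) => 1859-08-13
% kalendar.anchor(d→1962-10-06) => 1962-10-06

Answer: 2274-06-30


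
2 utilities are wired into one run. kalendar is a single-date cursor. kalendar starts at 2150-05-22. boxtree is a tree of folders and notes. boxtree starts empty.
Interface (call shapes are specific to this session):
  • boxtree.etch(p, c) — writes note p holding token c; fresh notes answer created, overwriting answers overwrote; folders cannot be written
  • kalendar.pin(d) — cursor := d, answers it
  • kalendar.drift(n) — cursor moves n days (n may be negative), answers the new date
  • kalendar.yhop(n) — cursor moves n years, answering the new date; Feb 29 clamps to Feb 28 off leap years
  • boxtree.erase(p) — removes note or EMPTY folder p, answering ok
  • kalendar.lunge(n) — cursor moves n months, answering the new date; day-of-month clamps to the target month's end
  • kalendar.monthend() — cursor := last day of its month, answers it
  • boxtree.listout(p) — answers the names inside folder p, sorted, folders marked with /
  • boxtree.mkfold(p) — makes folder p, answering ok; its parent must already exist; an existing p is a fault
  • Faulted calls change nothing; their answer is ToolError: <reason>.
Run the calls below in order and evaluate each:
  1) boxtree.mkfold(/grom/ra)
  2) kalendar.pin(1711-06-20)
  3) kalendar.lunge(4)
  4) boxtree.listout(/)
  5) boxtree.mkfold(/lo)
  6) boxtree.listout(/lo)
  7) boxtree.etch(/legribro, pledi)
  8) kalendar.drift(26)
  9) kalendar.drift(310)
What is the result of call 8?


Do: boxtree.mkfold[p→/grom/ra]
See: ToolError: no parent
Do: kalendar.pin[d→1711-06-20]
See: 1711-06-20
Do: kalendar.lunge[n→4]
See: 1711-10-20
Do: boxtree.listout[p→/]
See: []
Do: boxtree.mkfold[p→/lo]
See: ok
Do: boxtree.listout[p→/lo]
See: []
Do: boxtree.etch[p→/legribro; c→pledi]
See: created
Do: kalendar.drift[n→26]
See: 1711-11-15
Do: kalendar.drift[n→310]
See: 1712-09-20

Answer: 1711-11-15


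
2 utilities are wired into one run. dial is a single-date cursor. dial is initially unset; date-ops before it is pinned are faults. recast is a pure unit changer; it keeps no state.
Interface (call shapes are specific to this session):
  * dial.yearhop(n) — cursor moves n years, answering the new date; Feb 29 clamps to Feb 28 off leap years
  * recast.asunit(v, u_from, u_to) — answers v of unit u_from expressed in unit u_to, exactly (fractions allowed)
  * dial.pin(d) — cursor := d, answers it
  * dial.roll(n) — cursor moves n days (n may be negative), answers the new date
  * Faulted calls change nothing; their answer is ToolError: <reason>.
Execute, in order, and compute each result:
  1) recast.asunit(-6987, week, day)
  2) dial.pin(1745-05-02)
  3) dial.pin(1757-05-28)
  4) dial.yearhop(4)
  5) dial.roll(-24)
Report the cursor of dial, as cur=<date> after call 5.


CALL recast.asunit[v='-6987'; u_from='week'; u_to='day']
RET  -48909
CALL dial.pin[d='1745-05-02']
RET  1745-05-02
CALL dial.pin[d='1757-05-28']
RET  1757-05-28
CALL dial.yearhop[n='4']
RET  1761-05-28
CALL dial.roll[n='-24']
RET  1761-05-04

Answer: cur=1761-05-04


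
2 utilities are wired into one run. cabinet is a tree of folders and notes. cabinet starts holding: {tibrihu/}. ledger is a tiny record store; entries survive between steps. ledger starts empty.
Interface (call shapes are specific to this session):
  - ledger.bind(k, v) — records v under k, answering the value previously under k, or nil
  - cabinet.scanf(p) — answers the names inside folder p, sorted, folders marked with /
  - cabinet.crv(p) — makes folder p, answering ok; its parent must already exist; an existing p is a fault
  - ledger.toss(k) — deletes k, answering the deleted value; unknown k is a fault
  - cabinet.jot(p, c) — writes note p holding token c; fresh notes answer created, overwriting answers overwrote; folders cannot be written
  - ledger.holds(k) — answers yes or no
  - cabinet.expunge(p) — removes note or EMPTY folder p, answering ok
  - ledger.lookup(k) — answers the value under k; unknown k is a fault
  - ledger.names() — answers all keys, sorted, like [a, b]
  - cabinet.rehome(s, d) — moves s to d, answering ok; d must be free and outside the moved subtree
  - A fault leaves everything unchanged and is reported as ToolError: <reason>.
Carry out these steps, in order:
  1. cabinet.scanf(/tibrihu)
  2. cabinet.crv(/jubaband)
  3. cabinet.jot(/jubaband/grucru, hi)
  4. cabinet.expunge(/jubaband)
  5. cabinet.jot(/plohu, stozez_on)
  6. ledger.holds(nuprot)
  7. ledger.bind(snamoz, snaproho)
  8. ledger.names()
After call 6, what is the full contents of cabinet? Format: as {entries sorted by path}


Answer: {jubaband/, jubaband/grucru=hi, plohu=stozez_on, tibrihu/}

Derivation:
==> scanf(p=/tibrihu)
<== []
==> crv(p=/jubaband)
<== ok
==> jot(p=/jubaband/grucru, c=hi)
<== created
==> expunge(p=/jubaband)
<== ToolError: not empty
==> jot(p=/plohu, c=stozez_on)
<== created
==> holds(k=nuprot)
<== no
==> bind(k=snamoz, v=snaproho)
<== nil
==> names()
<== [snamoz]


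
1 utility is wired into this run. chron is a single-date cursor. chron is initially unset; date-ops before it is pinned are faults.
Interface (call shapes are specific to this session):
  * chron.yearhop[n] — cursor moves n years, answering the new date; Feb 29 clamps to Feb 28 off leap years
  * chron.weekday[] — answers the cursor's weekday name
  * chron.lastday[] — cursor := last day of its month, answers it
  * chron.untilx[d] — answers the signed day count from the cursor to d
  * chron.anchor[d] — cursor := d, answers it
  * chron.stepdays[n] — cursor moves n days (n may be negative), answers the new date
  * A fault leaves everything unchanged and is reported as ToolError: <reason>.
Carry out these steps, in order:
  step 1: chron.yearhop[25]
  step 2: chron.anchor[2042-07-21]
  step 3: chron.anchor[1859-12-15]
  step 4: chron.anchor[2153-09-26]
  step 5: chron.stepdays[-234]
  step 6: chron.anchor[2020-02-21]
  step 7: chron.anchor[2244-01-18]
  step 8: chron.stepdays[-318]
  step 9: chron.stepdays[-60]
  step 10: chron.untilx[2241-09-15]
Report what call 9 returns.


-> yearhop(n=25)
<- ToolError: no date set
-> anchor(d=2042-07-21)
<- 2042-07-21
-> anchor(d=1859-12-15)
<- 1859-12-15
-> anchor(d=2153-09-26)
<- 2153-09-26
-> stepdays(n=-234)
<- 2153-02-04
-> anchor(d=2020-02-21)
<- 2020-02-21
-> anchor(d=2244-01-18)
<- 2244-01-18
-> stepdays(n=-318)
<- 2243-03-06
-> stepdays(n=-60)
<- 2243-01-05
-> untilx(d=2241-09-15)
<- -477

Answer: 2243-01-05


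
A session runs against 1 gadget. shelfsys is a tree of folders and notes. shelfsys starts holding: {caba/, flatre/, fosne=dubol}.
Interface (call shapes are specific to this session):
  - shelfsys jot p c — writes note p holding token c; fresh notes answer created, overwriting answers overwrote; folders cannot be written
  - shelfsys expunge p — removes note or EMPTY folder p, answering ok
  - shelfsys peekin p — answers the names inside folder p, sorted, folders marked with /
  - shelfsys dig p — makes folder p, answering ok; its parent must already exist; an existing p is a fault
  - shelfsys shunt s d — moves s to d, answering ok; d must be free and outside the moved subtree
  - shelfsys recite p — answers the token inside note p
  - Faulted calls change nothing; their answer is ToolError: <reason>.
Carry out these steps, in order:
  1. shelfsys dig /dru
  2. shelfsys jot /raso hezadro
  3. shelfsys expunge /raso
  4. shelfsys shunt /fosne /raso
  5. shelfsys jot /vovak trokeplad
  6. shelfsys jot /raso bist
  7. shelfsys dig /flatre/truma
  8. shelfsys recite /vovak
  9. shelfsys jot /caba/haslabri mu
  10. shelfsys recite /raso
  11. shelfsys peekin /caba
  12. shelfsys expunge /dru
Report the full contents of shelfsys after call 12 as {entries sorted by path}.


→ shelfsys dig(p=/dru)
← ok
→ shelfsys jot(p=/raso, c=hezadro)
← created
→ shelfsys expunge(p=/raso)
← ok
→ shelfsys shunt(s=/fosne, d=/raso)
← ok
→ shelfsys jot(p=/vovak, c=trokeplad)
← created
→ shelfsys jot(p=/raso, c=bist)
← overwrote
→ shelfsys dig(p=/flatre/truma)
← ok
→ shelfsys recite(p=/vovak)
← trokeplad
→ shelfsys jot(p=/caba/haslabri, c=mu)
← created
→ shelfsys recite(p=/raso)
← bist
→ shelfsys peekin(p=/caba)
← [haslabri]
→ shelfsys expunge(p=/dru)
← ok

Answer: {caba/, caba/haslabri=mu, flatre/, flatre/truma/, raso=bist, vovak=trokeplad}


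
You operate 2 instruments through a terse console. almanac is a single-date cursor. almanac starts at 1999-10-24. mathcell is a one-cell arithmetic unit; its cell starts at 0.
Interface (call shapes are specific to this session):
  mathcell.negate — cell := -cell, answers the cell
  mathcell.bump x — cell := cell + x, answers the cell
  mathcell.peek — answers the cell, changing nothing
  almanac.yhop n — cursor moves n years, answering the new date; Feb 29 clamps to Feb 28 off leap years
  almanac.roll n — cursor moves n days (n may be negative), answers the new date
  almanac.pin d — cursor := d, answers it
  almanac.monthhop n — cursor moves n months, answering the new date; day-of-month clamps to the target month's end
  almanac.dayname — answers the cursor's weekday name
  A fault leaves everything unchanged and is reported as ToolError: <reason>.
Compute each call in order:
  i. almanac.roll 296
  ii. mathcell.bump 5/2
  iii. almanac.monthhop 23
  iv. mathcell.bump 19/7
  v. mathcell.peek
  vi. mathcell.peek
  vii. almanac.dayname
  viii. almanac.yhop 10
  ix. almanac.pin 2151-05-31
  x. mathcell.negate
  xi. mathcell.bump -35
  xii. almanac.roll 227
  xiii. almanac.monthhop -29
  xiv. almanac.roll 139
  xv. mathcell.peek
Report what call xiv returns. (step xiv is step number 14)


Answer: 2149-12-30

Derivation:
I run almanac.roll with n→296, yielding 2000-08-15.
Invoking mathcell.bump with x→5/2, — result: 5/2.
Then almanac.monthhop with n→23, and see 2002-07-15.
Then mathcell.bump with x→19/7, which returns 73/14.
I call mathcell.peek(), → 73/14.
I call mathcell.peek(), which returns 73/14.
I invoke almanac.dayname(): Monday.
I run almanac.yhop with n→10, and get 2012-07-15.
I call almanac.pin with d→2151-05-31, — result: 2151-05-31.
Using mathcell.negate, — result: -73/14.
Calling mathcell.bump with x→-35, and get -563/14.
Using almanac.roll with n→227, — result: 2152-01-13.
Using almanac.monthhop with n→-29, yielding 2149-08-13.
Then almanac.roll with n→139, yielding 2149-12-30.
Then mathcell.peek(), → -563/14.


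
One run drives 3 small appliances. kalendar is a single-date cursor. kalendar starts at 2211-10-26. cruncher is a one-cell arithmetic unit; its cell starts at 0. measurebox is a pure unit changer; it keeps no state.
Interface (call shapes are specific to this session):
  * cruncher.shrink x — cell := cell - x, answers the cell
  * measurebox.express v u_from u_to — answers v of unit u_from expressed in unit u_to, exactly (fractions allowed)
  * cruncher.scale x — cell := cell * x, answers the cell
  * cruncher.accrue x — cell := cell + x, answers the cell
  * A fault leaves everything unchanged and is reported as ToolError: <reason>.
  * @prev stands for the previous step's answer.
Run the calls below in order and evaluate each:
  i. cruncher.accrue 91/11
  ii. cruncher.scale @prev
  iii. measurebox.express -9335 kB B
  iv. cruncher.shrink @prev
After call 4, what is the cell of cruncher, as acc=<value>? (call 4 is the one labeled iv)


·→ accrue(x: 91/11)
·← 91/11
·→ scale(x: @prev)
·← 8281/121
·→ express(v: -9335, u_from: kB, u_to: B)
·← -9335000
·→ shrink(x: @prev)
·← 1129543281/121

Answer: acc=1129543281/121


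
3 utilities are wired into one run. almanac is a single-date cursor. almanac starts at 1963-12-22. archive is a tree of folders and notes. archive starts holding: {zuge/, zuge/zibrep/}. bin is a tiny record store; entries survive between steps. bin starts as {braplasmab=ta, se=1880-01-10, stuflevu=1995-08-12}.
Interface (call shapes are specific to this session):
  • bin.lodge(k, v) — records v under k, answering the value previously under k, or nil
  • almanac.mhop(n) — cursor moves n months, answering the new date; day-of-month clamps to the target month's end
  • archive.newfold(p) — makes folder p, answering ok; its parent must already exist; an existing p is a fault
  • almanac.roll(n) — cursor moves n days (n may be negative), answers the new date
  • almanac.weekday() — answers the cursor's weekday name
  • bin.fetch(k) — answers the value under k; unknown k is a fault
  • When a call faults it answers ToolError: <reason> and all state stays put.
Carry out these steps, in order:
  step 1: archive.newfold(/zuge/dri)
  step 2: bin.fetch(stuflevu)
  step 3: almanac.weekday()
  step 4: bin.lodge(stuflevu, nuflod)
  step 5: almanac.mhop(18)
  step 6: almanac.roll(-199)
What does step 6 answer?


I try newfold using p: /zuge/dri: ok.
I invoke fetch using k: stuflevu, yielding 1995-08-12.
I run weekday, yielding Sunday.
Now I run lodge using k: stuflevu, v: nuflod, and get 1995-08-12.
I invoke mhop using n: 18, and see 1965-06-22.
I invoke roll using n: -199, yielding 1964-12-05.

Answer: 1964-12-05


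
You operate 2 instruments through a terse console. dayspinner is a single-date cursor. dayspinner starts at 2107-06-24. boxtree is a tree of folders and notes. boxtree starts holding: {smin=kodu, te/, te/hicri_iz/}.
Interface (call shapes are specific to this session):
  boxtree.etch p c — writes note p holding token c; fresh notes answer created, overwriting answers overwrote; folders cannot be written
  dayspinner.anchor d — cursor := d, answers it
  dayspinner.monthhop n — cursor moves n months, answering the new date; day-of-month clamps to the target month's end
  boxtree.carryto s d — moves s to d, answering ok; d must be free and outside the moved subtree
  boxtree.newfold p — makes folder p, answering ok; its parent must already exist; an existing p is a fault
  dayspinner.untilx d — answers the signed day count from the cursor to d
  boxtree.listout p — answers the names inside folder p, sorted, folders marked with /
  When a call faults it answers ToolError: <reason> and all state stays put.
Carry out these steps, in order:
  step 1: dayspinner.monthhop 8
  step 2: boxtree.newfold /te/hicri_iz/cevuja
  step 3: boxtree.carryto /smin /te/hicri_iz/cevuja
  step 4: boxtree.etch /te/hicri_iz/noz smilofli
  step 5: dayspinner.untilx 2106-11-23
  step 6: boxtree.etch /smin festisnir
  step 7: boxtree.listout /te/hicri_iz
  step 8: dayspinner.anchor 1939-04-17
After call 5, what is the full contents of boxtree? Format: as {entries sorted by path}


% monthhop(n='8') == 2108-02-24
% newfold(p='/te/hicri_iz/cevuja') == ok
% carryto(s='/smin', d='/te/hicri_iz/cevuja') == ToolError: exists
% etch(p='/te/hicri_iz/noz', c='smilofli') == created
% untilx(d='2106-11-23') == -458
% etch(p='/smin', c='festisnir') == overwrote
% listout(p='/te/hicri_iz') == [cevuja/, noz]
% anchor(d='1939-04-17') == 1939-04-17

Answer: {smin=kodu, te/, te/hicri_iz/, te/hicri_iz/cevuja/, te/hicri_iz/noz=smilofli}


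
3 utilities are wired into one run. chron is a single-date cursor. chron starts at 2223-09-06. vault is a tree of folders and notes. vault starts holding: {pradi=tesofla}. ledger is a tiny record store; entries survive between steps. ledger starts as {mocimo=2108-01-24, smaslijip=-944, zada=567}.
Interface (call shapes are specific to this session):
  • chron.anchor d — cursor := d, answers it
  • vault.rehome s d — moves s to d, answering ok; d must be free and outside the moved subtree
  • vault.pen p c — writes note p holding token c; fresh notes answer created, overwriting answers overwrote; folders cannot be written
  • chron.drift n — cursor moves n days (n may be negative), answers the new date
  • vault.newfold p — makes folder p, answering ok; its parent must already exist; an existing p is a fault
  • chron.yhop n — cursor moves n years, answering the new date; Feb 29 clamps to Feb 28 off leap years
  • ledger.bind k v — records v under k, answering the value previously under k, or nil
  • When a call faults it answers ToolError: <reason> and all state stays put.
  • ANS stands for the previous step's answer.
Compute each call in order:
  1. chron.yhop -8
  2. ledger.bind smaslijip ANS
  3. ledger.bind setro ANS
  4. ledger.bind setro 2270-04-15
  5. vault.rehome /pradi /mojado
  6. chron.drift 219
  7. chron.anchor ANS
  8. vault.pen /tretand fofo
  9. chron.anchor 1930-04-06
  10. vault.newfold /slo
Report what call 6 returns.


! chron.yhop(n→-8) ~> 2215-09-06
! ledger.bind(k→smaslijip, v→ANS) ~> -944
! ledger.bind(k→setro, v→ANS) ~> nil
! ledger.bind(k→setro, v→2270-04-15) ~> -944
! vault.rehome(s→/pradi, d→/mojado) ~> ok
! chron.drift(n→219) ~> 2216-04-12
! chron.anchor(d→ANS) ~> 2216-04-12
! vault.pen(p→/tretand, c→fofo) ~> created
! chron.anchor(d→1930-04-06) ~> 1930-04-06
! vault.newfold(p→/slo) ~> ok

Answer: 2216-04-12


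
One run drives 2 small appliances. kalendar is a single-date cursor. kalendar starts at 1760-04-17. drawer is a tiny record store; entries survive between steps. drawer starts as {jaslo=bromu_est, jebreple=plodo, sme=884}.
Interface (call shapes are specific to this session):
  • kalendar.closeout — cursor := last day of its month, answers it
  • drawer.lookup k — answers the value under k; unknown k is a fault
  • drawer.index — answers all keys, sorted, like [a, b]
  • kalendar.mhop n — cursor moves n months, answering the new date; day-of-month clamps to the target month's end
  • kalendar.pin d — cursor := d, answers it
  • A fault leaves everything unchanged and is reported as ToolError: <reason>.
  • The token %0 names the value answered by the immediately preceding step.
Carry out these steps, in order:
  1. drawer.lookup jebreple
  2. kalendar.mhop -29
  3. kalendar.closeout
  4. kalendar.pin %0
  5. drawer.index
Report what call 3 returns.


Answer: 1757-11-30

Derivation:
>> drawer.lookup(k='jebreple')
<< plodo
>> kalendar.mhop(n='-29')
<< 1757-11-17
>> kalendar.closeout()
<< 1757-11-30
>> kalendar.pin(d='%0')
<< 1757-11-30
>> drawer.index()
<< [jaslo, jebreple, sme]
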